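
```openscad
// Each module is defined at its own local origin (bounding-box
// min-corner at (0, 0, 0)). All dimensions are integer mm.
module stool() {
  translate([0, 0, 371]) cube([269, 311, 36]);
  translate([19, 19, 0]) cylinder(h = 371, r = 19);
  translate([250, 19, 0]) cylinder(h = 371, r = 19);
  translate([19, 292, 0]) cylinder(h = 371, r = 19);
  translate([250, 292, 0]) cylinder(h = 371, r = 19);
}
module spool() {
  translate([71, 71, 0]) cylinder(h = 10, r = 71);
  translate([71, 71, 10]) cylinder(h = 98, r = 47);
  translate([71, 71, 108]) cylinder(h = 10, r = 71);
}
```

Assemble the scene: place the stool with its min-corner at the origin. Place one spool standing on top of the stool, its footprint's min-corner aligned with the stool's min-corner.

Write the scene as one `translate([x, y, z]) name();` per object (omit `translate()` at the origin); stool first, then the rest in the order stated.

stool();
translate([0, 0, 407]) spool();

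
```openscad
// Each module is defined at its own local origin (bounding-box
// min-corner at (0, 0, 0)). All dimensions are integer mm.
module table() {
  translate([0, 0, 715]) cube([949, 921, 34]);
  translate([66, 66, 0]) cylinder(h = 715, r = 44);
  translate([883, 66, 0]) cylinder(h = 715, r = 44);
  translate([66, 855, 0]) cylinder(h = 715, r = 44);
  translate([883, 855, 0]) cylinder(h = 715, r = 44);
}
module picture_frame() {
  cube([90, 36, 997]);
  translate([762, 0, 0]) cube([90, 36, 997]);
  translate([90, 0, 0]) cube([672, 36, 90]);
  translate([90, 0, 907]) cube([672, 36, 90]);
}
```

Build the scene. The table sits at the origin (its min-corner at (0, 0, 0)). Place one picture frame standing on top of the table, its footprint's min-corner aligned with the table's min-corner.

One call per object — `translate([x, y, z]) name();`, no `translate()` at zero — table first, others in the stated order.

table();
translate([0, 0, 749]) picture_frame();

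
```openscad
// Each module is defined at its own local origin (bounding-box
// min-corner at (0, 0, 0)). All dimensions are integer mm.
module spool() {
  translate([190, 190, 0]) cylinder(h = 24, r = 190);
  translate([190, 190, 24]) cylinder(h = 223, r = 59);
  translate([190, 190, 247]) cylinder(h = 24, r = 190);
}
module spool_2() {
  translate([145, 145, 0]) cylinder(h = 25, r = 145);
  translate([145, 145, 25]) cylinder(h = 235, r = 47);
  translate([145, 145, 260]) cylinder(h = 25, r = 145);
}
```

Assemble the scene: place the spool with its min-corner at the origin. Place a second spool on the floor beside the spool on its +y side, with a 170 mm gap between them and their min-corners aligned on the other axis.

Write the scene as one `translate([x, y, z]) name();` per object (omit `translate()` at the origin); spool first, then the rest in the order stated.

spool();
translate([0, 550, 0]) spool_2();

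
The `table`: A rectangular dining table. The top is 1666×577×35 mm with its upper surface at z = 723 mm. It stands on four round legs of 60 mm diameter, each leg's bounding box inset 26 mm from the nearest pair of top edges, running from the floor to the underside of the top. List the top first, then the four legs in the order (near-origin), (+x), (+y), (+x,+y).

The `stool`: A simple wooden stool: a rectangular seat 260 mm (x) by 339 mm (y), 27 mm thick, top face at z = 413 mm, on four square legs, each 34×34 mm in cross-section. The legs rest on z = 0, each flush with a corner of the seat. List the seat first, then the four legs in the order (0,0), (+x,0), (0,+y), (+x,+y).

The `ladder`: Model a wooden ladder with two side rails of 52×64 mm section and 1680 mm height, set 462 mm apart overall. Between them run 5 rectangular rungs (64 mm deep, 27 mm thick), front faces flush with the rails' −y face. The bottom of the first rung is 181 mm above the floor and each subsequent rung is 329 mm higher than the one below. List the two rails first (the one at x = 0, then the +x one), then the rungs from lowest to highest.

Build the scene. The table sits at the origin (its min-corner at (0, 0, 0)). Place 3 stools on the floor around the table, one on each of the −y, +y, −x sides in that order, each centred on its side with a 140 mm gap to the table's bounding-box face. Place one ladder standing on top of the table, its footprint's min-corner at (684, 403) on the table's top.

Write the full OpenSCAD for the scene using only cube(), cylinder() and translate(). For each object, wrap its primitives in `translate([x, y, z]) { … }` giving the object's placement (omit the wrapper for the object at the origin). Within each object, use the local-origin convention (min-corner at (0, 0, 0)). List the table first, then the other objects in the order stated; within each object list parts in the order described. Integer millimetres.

translate([0, 0, 688]) cube([1666, 577, 35]);
translate([56, 56, 0]) cylinder(h = 688, r = 30);
translate([1610, 56, 0]) cylinder(h = 688, r = 30);
translate([56, 521, 0]) cylinder(h = 688, r = 30);
translate([1610, 521, 0]) cylinder(h = 688, r = 30);
translate([703, -479, 0]) {
  translate([0, 0, 386]) cube([260, 339, 27]);
  cube([34, 34, 386]);
  translate([226, 0, 0]) cube([34, 34, 386]);
  translate([0, 305, 0]) cube([34, 34, 386]);
  translate([226, 305, 0]) cube([34, 34, 386]);
}
translate([703, 717, 0]) {
  translate([0, 0, 386]) cube([260, 339, 27]);
  cube([34, 34, 386]);
  translate([226, 0, 0]) cube([34, 34, 386]);
  translate([0, 305, 0]) cube([34, 34, 386]);
  translate([226, 305, 0]) cube([34, 34, 386]);
}
translate([-400, 119, 0]) {
  translate([0, 0, 386]) cube([260, 339, 27]);
  cube([34, 34, 386]);
  translate([226, 0, 0]) cube([34, 34, 386]);
  translate([0, 305, 0]) cube([34, 34, 386]);
  translate([226, 305, 0]) cube([34, 34, 386]);
}
translate([684, 403, 723]) {
  cube([52, 64, 1680]);
  translate([410, 0, 0]) cube([52, 64, 1680]);
  translate([52, 0, 181]) cube([358, 64, 27]);
  translate([52, 0, 510]) cube([358, 64, 27]);
  translate([52, 0, 839]) cube([358, 64, 27]);
  translate([52, 0, 1168]) cube([358, 64, 27]);
  translate([52, 0, 1497]) cube([358, 64, 27]);
}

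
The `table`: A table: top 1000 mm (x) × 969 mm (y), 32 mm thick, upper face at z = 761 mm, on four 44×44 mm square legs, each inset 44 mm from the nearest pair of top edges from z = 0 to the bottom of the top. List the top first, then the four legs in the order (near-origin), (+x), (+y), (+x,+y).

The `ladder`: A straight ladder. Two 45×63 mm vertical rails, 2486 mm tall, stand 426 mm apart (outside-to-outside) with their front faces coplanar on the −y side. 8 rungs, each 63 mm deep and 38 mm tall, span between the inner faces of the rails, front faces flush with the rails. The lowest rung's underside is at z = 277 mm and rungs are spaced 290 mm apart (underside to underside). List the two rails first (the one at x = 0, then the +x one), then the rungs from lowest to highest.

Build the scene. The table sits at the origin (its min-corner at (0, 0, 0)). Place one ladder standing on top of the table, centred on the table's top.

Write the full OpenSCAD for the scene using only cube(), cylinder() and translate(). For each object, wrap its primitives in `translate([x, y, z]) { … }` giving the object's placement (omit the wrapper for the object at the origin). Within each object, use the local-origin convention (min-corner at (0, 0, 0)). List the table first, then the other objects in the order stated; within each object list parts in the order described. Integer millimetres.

translate([0, 0, 729]) cube([1000, 969, 32]);
translate([44, 44, 0]) cube([44, 44, 729]);
translate([912, 44, 0]) cube([44, 44, 729]);
translate([44, 881, 0]) cube([44, 44, 729]);
translate([912, 881, 0]) cube([44, 44, 729]);
translate([287, 453, 761]) {
  cube([45, 63, 2486]);
  translate([381, 0, 0]) cube([45, 63, 2486]);
  translate([45, 0, 277]) cube([336, 63, 38]);
  translate([45, 0, 567]) cube([336, 63, 38]);
  translate([45, 0, 857]) cube([336, 63, 38]);
  translate([45, 0, 1147]) cube([336, 63, 38]);
  translate([45, 0, 1437]) cube([336, 63, 38]);
  translate([45, 0, 1727]) cube([336, 63, 38]);
  translate([45, 0, 2017]) cube([336, 63, 38]);
  translate([45, 0, 2307]) cube([336, 63, 38]);
}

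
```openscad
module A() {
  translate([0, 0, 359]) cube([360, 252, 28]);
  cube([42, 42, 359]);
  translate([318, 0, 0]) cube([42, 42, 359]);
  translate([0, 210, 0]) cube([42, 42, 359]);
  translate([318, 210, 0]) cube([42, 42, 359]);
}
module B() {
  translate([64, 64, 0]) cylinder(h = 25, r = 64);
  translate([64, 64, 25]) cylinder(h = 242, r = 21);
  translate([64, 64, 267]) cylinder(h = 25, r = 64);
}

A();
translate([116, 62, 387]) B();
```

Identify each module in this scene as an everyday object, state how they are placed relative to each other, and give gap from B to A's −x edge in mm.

The spool's min-x is at 116; the stool's min-x is 0; gap = 116 mm.

A is a stool. B is a spool. The spool is on top of the stool, centred. The gap from the spool to the stool's −x edge is 116 mm.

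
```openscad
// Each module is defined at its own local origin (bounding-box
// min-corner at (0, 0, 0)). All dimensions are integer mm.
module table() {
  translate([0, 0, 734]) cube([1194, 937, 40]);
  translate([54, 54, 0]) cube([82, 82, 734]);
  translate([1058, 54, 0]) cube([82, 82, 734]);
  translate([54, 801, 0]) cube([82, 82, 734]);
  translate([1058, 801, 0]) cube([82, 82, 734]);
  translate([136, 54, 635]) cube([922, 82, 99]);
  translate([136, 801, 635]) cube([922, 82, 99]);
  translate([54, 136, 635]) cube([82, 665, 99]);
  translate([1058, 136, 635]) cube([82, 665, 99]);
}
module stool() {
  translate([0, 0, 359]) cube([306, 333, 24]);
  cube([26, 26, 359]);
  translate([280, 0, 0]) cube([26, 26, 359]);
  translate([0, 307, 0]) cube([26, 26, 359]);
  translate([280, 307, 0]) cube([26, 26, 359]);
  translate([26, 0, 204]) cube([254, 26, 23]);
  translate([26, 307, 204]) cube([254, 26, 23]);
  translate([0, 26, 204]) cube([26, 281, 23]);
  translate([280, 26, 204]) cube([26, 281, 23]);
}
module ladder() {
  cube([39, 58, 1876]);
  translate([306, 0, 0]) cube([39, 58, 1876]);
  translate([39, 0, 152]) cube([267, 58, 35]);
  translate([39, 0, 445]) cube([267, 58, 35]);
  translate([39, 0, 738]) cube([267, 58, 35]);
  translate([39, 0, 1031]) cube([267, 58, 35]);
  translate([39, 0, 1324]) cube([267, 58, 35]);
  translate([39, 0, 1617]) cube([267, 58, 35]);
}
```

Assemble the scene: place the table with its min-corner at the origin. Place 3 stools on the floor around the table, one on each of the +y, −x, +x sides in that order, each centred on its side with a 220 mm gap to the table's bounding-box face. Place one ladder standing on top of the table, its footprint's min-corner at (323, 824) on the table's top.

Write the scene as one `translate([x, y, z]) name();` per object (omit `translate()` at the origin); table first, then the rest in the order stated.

table();
translate([444, 1157, 0]) stool();
translate([-526, 302, 0]) stool();
translate([1414, 302, 0]) stool();
translate([323, 824, 774]) ladder();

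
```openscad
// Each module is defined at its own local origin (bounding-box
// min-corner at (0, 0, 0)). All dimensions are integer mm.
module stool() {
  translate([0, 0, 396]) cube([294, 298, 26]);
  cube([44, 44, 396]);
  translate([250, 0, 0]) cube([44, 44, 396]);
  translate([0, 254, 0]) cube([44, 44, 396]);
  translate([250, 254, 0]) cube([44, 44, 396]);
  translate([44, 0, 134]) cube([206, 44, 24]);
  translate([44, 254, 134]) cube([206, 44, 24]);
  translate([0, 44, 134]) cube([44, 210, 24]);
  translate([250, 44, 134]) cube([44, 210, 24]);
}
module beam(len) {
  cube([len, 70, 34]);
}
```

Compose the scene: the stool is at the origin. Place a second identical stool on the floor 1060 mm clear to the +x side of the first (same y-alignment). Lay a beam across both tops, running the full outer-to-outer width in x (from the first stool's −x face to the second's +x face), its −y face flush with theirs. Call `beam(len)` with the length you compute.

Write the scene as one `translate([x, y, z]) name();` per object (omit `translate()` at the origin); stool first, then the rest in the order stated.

stool();
translate([1354, 0, 0]) stool();
translate([0, 0, 422]) beam(1648);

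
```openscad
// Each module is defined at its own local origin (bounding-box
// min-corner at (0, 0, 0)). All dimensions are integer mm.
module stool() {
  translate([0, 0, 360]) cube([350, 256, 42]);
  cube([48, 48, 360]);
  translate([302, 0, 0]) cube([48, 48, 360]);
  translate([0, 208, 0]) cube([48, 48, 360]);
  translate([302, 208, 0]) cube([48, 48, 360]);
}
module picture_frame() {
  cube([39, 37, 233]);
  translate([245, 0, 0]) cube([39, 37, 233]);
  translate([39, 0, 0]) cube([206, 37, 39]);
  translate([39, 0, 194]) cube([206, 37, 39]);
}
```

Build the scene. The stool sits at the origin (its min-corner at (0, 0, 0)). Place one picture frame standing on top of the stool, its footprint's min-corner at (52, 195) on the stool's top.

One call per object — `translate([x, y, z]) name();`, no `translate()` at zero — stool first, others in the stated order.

stool();
translate([52, 195, 402]) picture_frame();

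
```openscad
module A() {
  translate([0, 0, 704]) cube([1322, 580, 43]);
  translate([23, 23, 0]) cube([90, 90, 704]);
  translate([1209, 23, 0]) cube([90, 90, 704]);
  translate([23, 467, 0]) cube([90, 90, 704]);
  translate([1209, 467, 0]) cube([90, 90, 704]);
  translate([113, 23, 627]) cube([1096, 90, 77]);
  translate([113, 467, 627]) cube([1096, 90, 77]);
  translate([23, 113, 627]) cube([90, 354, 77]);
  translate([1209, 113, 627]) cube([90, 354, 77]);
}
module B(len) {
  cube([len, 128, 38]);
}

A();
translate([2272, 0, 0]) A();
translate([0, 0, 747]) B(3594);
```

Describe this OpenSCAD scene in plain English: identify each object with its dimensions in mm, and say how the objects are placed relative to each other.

A is a rectangular dining table. The top is 1322×580×43 mm with its upper surface at z = 747 mm. It stands on four 90×90 mm square legs, each inset 23 mm from the nearest pair of top edges, running from the floor to the underside of the top. Four apron rails, 90 mm thick and 77 mm tall, run between adjacent legs with their top edges flush with the underside of the top and their outer faces flush with the legs' outer faces.

B is a rectangular beam 3594 mm long (x), 128 mm deep (y), 38 mm thick (z).

The beam spans the tops of two tables placed 950 mm apart, resting at z = 747 mm.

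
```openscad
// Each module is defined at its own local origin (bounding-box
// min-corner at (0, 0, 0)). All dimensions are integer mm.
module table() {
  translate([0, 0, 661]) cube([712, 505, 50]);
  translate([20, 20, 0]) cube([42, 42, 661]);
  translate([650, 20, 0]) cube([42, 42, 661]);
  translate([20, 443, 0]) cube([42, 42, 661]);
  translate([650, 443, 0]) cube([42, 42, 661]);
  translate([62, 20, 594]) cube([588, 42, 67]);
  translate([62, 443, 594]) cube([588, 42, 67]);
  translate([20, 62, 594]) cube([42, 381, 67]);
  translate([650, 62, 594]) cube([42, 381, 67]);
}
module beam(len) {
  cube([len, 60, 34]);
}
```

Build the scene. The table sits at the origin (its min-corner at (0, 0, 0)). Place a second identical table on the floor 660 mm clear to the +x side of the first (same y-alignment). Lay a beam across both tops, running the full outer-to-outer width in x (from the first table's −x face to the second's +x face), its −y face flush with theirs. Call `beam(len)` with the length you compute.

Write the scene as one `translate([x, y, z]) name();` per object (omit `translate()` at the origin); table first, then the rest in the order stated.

table();
translate([1372, 0, 0]) table();
translate([0, 0, 711]) beam(2084);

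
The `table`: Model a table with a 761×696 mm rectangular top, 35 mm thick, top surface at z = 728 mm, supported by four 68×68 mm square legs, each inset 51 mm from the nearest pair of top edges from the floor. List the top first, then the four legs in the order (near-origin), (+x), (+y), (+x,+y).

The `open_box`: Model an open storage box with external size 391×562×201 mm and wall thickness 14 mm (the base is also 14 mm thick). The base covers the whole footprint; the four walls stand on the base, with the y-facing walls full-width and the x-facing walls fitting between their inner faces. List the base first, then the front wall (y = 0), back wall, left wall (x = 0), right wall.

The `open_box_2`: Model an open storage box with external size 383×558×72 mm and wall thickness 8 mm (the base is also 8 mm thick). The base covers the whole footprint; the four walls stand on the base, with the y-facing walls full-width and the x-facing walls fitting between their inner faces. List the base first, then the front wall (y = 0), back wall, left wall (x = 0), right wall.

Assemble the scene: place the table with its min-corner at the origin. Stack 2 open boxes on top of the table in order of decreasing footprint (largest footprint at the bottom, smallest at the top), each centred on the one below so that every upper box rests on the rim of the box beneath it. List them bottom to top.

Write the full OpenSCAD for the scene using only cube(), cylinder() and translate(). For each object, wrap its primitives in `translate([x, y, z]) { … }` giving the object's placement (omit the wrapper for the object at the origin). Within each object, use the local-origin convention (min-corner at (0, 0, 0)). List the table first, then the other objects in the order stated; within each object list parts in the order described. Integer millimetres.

translate([0, 0, 693]) cube([761, 696, 35]);
translate([51, 51, 0]) cube([68, 68, 693]);
translate([642, 51, 0]) cube([68, 68, 693]);
translate([51, 577, 0]) cube([68, 68, 693]);
translate([642, 577, 0]) cube([68, 68, 693]);
translate([185, 67, 728]) {
  cube([391, 562, 14]);
  translate([0, 0, 14]) cube([391, 14, 187]);
  translate([0, 548, 14]) cube([391, 14, 187]);
  translate([0, 14, 14]) cube([14, 534, 187]);
  translate([377, 14, 14]) cube([14, 534, 187]);
}
translate([189, 69, 929]) {
  cube([383, 558, 8]);
  translate([0, 0, 8]) cube([383, 8, 64]);
  translate([0, 550, 8]) cube([383, 8, 64]);
  translate([0, 8, 8]) cube([8, 542, 64]);
  translate([375, 8, 8]) cube([8, 542, 64]);
}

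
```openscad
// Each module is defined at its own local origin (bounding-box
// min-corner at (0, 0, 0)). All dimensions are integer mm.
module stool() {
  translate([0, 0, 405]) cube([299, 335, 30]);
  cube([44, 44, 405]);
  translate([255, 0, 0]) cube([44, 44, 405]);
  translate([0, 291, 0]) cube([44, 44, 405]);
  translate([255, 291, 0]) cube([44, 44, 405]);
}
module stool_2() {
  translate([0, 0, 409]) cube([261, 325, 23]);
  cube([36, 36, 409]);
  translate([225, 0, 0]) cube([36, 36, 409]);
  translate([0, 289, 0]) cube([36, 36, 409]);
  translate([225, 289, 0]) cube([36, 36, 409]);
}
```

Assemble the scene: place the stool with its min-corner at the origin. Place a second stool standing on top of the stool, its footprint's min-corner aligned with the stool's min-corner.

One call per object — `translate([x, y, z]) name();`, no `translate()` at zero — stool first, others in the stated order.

stool();
translate([0, 0, 435]) stool_2();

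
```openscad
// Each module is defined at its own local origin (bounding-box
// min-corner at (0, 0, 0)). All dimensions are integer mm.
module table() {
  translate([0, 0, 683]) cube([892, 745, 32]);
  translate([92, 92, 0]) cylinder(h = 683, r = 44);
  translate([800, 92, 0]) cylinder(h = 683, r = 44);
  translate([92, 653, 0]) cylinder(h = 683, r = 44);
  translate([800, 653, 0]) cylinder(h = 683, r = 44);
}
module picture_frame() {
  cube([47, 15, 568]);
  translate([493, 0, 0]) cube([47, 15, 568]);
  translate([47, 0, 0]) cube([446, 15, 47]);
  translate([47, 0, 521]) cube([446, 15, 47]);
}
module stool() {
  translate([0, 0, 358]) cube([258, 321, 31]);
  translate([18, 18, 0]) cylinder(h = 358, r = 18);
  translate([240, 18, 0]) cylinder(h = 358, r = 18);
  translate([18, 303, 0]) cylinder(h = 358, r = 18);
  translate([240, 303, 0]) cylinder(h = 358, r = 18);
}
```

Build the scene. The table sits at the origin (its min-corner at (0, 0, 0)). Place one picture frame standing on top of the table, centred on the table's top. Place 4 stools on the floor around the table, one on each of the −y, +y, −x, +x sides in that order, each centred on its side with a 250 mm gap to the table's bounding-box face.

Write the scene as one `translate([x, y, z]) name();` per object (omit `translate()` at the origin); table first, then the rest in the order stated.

table();
translate([176, 365, 715]) picture_frame();
translate([317, -571, 0]) stool();
translate([317, 995, 0]) stool();
translate([-508, 212, 0]) stool();
translate([1142, 212, 0]) stool();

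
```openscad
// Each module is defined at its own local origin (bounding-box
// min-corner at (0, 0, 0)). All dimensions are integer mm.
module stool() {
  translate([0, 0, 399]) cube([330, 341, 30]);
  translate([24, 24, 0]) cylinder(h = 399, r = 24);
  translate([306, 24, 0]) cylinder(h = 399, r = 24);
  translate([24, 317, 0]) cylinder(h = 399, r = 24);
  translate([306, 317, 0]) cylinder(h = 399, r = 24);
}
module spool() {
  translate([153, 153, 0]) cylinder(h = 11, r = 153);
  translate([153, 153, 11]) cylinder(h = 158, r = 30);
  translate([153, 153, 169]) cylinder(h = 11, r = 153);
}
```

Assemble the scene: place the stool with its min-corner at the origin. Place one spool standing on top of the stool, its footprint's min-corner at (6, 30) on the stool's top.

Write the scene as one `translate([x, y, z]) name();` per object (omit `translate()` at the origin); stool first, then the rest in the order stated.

stool();
translate([6, 30, 429]) spool();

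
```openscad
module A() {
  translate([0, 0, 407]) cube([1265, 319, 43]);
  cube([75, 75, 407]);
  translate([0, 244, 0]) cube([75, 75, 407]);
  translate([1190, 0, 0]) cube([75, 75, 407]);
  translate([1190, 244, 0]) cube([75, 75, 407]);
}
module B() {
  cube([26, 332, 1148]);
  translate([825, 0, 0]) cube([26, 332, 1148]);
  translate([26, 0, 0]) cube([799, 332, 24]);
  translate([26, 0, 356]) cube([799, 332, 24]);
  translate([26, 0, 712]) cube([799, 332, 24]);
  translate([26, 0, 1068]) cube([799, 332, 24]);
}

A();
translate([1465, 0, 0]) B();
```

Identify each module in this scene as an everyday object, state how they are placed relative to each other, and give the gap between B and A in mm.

A is a bench. B is a bookshelf. The bookshelf is on the floor beside the bench on its +x side. The gap between the bookshelf and the bench is 200 mm.

The bookshelf's nearest face is 200 mm from the bench's +x face.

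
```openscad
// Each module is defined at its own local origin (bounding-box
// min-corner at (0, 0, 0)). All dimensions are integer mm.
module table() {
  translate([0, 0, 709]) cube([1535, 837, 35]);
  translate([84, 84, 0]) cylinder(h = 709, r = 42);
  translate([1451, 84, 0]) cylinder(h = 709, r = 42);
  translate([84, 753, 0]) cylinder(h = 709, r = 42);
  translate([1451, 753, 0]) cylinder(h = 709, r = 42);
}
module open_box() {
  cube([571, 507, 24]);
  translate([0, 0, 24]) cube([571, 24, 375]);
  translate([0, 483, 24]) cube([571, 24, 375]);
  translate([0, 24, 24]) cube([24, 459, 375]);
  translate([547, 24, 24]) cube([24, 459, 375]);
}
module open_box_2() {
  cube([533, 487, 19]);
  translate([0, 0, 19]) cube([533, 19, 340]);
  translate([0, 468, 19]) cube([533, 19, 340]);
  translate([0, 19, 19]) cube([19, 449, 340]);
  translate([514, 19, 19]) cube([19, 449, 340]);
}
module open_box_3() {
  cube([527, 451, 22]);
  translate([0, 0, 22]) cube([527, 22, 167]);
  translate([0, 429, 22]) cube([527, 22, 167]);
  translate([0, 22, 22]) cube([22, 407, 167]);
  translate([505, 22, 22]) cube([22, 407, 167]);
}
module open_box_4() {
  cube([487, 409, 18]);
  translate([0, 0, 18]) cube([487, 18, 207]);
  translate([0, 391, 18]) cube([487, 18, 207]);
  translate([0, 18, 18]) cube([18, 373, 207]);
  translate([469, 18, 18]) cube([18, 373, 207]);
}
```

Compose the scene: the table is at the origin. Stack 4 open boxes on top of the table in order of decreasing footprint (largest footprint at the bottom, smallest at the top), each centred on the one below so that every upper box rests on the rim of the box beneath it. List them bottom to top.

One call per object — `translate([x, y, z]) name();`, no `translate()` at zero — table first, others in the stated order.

table();
translate([482, 165, 744]) open_box();
translate([501, 175, 1143]) open_box_2();
translate([504, 193, 1502]) open_box_3();
translate([524, 214, 1691]) open_box_4();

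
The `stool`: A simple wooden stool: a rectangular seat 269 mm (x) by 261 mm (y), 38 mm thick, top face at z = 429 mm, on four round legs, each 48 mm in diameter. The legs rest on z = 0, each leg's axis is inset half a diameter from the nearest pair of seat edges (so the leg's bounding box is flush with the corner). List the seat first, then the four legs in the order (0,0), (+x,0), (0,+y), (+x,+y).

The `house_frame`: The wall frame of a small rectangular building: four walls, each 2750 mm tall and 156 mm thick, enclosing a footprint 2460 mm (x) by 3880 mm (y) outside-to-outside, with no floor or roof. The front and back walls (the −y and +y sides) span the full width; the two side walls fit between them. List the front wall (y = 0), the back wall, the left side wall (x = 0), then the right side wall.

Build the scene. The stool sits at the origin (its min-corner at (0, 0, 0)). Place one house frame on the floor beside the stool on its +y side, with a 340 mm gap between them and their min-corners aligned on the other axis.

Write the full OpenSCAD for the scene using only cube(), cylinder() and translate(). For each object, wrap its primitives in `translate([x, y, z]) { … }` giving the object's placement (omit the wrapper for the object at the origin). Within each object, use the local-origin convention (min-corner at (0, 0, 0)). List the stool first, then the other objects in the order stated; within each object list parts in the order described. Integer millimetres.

translate([0, 0, 391]) cube([269, 261, 38]);
translate([24, 24, 0]) cylinder(h = 391, r = 24);
translate([245, 24, 0]) cylinder(h = 391, r = 24);
translate([24, 237, 0]) cylinder(h = 391, r = 24);
translate([245, 237, 0]) cylinder(h = 391, r = 24);
translate([0, 601, 0]) {
  cube([2460, 156, 2750]);
  translate([0, 3724, 0]) cube([2460, 156, 2750]);
  translate([0, 156, 0]) cube([156, 3568, 2750]);
  translate([2304, 156, 0]) cube([156, 3568, 2750]);
}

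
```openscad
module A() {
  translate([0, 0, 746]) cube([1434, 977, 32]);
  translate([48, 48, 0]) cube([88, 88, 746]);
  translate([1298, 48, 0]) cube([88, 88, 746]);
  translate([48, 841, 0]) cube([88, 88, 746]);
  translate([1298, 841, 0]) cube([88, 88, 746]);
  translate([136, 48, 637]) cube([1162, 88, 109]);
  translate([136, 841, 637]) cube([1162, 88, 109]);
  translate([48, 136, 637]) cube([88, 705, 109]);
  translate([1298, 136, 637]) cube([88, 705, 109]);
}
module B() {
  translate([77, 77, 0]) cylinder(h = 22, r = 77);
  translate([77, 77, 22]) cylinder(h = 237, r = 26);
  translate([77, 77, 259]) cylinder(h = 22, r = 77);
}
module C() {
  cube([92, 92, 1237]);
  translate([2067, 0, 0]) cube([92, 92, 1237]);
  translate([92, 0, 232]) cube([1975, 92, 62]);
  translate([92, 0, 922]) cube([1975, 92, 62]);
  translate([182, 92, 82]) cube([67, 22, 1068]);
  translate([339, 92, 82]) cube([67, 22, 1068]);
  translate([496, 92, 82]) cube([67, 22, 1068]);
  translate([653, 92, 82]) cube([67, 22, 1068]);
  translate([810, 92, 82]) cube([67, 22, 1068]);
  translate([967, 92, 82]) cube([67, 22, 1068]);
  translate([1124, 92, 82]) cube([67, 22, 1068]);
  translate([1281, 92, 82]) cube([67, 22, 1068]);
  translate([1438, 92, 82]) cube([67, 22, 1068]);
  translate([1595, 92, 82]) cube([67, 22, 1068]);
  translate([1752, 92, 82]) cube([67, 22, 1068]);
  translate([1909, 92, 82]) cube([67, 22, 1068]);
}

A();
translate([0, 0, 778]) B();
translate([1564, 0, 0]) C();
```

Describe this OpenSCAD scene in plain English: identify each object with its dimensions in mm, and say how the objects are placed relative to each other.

A is a table with a 1434×977 mm rectangular top, 32 mm thick, top surface at z = 778 mm, supported by four 88×88 mm square legs, each inset 48 mm from the nearest pair of top edges, running from the floor. Four apron rails, 88 mm thick and 109 mm tall, run between adjacent legs with their top edges flush with the underside of the top and their outer faces flush with the legs' outer faces.

B is a spool: two coaxial disc flanges of radius 77 mm and thickness 22 mm, joined by a core cylinder of radius 26 mm and height 237 mm. The lower flange rests on z = 0 and the three cylinders share a vertical axis.

C is a fence section. Two 92×92 mm posts, 1237 mm tall, stand on the floor with a clear span of 1975 mm between their inner faces. Two horizontal rails of 92×62 mm section span the gap between the posts with their undersides at z = 232 mm and z = 922 mm, flush with the posts' −y face. 12 pickets, each 67 mm wide, 22 mm thick and 1068 mm tall, are fixed to the +y face of the rails with their bottoms at z = 82 mm, evenly spaced across the span with equal gaps (rounded down to the nearest mm) at the −x end and between each pair — any rounding remainder accumulates at the +x end.

The spool is on top of the table. The fence section is on the floor beside the table on its +x side.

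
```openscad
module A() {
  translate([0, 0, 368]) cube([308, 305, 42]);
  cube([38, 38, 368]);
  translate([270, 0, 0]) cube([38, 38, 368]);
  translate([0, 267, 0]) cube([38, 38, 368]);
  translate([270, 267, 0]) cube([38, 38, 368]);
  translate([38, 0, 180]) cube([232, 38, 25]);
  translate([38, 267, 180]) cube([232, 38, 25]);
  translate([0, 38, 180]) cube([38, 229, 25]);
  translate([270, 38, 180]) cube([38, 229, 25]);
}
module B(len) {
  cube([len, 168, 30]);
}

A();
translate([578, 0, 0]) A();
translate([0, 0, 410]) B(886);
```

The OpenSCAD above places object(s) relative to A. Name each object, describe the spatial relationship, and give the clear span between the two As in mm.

A is a stool. B is a beam. A beam spans the tops of two stools. The clear span between the two stools is 270 mm.

Second stool starts at x = 578; first ends at x = 308; clear span = 578 − 308 = 270 mm.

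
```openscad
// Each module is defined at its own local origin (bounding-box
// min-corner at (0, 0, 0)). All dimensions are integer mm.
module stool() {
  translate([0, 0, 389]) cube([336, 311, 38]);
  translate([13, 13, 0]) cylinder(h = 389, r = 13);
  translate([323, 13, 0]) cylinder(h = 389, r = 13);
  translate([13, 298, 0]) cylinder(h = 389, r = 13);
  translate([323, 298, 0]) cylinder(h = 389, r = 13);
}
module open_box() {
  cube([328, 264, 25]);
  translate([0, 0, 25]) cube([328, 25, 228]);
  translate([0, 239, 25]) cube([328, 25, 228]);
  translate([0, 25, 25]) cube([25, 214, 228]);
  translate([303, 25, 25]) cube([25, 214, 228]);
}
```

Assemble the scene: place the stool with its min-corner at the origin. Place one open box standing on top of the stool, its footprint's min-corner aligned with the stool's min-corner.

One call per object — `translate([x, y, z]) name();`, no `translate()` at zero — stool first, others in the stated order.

stool();
translate([0, 0, 427]) open_box();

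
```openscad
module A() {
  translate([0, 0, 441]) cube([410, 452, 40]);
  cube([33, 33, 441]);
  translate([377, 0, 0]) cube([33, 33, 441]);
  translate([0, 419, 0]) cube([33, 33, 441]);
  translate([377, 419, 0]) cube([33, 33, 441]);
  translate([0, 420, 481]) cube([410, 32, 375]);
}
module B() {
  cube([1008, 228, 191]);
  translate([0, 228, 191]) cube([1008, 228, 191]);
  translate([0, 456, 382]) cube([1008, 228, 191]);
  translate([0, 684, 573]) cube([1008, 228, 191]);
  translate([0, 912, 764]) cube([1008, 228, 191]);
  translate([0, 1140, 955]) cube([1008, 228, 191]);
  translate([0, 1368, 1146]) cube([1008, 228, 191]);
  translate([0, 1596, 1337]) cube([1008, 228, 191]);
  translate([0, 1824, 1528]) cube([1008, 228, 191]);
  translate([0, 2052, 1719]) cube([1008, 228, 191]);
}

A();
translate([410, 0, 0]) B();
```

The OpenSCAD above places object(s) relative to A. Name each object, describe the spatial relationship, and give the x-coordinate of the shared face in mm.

The chair's +x face and the staircase's −x face are both at x = 410 mm.

A is a chair. B is a staircase. The staircase is against the chair's +x side, with their −y faces flush. The x-coordinate of the shared face is 410 mm.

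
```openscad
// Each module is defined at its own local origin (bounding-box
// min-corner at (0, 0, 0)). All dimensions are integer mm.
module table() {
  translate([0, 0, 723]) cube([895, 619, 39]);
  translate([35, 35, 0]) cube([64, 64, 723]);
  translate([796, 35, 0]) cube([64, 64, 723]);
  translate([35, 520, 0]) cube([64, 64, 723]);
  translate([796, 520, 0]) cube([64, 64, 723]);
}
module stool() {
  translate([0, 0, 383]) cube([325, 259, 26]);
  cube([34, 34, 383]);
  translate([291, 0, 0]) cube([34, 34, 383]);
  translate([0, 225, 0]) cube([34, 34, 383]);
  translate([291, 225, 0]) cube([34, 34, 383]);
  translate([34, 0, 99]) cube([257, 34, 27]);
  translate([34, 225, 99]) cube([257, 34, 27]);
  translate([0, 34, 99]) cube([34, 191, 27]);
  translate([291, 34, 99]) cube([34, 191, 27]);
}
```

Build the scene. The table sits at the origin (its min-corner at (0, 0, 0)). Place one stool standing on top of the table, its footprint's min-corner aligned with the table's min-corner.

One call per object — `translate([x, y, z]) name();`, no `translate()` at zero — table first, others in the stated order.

table();
translate([0, 0, 762]) stool();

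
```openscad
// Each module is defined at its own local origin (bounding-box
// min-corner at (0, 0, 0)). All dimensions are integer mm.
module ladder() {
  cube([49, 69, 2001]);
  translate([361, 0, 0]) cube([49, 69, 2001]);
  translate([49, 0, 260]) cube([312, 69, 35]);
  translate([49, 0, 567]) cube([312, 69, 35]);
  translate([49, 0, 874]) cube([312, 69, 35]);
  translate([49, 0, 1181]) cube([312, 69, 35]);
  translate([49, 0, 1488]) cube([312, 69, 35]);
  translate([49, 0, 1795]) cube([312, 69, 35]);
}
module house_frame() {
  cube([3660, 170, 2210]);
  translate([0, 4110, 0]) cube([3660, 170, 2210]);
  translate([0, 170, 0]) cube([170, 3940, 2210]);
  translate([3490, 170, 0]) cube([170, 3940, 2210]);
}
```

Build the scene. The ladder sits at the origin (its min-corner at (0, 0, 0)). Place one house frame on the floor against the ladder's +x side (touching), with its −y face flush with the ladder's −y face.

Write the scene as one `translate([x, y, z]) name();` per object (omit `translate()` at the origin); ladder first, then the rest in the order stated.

ladder();
translate([410, 0, 0]) house_frame();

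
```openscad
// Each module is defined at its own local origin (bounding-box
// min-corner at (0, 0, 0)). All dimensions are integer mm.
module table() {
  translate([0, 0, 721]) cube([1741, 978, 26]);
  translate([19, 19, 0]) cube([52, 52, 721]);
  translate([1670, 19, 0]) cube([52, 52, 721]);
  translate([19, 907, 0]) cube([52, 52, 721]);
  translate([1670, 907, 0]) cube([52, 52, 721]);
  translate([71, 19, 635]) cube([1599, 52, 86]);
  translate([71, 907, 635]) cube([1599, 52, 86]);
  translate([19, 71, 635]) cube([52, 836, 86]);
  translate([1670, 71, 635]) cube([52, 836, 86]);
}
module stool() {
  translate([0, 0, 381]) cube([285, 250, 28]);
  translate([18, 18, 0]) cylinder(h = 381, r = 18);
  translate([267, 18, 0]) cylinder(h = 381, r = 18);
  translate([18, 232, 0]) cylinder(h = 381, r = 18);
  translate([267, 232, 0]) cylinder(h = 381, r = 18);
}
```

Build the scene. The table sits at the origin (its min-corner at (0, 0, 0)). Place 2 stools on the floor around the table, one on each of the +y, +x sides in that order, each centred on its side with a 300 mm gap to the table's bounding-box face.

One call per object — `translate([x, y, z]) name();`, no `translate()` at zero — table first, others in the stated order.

table();
translate([728, 1278, 0]) stool();
translate([2041, 364, 0]) stool();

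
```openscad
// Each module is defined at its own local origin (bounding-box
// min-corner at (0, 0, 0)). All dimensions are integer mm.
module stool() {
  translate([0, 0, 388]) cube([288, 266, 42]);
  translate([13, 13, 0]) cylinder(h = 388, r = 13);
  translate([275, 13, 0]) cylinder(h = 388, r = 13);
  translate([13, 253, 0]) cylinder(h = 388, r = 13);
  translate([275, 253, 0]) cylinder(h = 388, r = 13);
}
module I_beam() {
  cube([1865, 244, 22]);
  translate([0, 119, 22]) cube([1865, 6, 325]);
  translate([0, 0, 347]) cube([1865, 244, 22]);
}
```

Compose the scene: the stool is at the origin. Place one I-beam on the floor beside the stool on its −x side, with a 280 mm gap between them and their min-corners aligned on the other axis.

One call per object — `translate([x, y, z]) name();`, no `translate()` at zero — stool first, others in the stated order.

stool();
translate([-2145, 0, 0]) I_beam();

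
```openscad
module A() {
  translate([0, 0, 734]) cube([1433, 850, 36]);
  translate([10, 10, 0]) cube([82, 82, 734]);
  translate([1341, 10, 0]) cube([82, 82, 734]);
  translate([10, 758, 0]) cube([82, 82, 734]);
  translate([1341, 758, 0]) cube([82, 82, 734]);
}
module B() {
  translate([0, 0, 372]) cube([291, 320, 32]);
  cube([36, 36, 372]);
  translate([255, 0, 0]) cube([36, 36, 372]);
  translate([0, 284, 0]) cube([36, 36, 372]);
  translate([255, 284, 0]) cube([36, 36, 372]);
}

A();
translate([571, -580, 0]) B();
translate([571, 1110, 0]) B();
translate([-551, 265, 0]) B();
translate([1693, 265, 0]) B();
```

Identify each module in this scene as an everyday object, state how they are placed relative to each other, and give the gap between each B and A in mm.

A is a table. B is a stool. Four stools sit around the table at the −y, +y, −x, +x sides. The gap between each stool and the table is 260 mm.

Each stool's nearest face is 260 mm from the table's bounding box.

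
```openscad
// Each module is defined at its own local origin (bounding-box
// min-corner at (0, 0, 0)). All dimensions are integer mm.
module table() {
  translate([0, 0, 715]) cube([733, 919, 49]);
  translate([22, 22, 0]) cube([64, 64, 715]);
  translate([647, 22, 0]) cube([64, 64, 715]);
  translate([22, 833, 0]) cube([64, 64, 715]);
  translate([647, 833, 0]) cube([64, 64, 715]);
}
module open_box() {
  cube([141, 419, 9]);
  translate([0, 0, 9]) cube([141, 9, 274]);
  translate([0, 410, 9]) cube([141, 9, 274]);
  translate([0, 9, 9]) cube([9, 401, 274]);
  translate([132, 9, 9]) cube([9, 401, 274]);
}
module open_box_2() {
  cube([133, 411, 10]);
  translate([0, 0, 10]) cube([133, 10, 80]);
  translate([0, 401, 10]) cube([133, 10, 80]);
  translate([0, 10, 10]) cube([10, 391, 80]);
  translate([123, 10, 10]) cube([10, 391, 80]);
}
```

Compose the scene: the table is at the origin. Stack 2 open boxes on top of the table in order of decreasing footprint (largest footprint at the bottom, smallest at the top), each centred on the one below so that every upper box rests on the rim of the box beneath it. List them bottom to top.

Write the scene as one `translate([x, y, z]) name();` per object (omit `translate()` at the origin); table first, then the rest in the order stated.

table();
translate([296, 250, 764]) open_box();
translate([300, 254, 1047]) open_box_2();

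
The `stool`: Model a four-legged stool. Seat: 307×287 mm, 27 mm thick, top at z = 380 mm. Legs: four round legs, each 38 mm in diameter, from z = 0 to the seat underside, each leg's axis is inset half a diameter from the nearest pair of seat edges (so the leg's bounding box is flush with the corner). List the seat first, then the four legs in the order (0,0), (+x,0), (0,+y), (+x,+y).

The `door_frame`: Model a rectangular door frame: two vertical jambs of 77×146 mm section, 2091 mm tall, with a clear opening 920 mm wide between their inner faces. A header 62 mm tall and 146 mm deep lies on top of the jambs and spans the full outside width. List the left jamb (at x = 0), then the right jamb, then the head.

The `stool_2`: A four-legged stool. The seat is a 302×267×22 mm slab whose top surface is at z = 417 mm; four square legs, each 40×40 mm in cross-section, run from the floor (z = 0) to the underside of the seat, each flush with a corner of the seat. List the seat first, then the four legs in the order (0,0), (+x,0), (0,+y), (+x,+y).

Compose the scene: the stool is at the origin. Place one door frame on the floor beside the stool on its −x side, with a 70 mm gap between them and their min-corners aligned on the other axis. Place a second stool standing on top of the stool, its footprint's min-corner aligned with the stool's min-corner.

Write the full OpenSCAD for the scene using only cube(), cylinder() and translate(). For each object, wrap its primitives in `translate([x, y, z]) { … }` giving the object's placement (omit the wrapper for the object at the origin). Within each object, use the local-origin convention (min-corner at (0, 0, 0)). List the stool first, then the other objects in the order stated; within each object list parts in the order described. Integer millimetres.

translate([0, 0, 353]) cube([307, 287, 27]);
translate([19, 19, 0]) cylinder(h = 353, r = 19);
translate([288, 19, 0]) cylinder(h = 353, r = 19);
translate([19, 268, 0]) cylinder(h = 353, r = 19);
translate([288, 268, 0]) cylinder(h = 353, r = 19);
translate([-1144, 0, 0]) {
  cube([77, 146, 2091]);
  translate([997, 0, 0]) cube([77, 146, 2091]);
  translate([0, 0, 2091]) cube([1074, 146, 62]);
}
translate([0, 0, 380]) {
  translate([0, 0, 395]) cube([302, 267, 22]);
  cube([40, 40, 395]);
  translate([262, 0, 0]) cube([40, 40, 395]);
  translate([0, 227, 0]) cube([40, 40, 395]);
  translate([262, 227, 0]) cube([40, 40, 395]);
}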